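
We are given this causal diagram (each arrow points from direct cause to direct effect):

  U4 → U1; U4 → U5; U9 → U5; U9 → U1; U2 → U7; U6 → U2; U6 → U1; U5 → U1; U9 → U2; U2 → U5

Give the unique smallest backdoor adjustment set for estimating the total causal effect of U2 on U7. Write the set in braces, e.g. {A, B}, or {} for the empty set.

Variables eligible for adjustment (non-descendants of U2, excluding U2 and U7): {U4, U6, U9}.
Backdoor paths from U2 to U7:
  (none)
With no backdoor paths the empty set already satisfies the criterion, and it is trivially minimal.

{}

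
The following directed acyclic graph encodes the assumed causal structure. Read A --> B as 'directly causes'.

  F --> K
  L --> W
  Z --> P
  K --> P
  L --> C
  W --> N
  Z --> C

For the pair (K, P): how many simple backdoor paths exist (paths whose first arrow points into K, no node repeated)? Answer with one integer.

A backdoor path from K to P is any simple undirected path whose first edge points into K (i.e. leaves K via a parent).
Parents of K: {F}.
No simple path from any parent of K reaches P without revisiting K, so there are no backdoor paths.

0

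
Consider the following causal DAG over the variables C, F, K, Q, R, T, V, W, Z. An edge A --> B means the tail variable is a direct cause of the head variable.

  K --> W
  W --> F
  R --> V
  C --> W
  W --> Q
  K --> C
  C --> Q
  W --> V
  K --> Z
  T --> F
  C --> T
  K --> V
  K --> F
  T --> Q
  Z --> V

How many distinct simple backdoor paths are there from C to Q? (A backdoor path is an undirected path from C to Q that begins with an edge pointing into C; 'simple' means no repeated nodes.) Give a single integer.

A backdoor path from C to Q is any simple undirected path whose first edge points into C (i.e. leaves C via a parent).
Parents of C: {K}.
Enumerating:
  P1: C <- K -> Z -> V <- W -> Q
  P2: C <- K -> Z -> V <- W -> F <- T -> Q
  P3: C <- K -> W -> Q
  P4: C <- K -> W -> F <- T -> Q
  P5: C <- K -> F <- T -> Q
  P6: C <- K -> F <- W -> Q
  P7: C <- K -> V <- W -> Q
  P8: C <- K -> V <- W -> F <- T -> Q
That exhausts the simple backdoor paths. Count: 8.

8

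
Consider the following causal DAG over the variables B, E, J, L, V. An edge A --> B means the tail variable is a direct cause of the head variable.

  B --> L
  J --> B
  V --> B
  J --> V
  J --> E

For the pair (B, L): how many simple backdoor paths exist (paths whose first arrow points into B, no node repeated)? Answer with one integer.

A backdoor path from B to L is any simple undirected path whose first edge points into B (i.e. leaves B via a parent).
Parents of B: {J, V}.
No simple path from any parent of B reaches L without revisiting B, so there are no backdoor paths.

0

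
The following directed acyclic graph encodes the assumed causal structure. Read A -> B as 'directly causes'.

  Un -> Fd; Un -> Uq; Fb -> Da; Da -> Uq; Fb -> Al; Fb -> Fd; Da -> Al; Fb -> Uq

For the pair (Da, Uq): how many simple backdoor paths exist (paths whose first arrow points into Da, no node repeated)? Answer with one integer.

2

A backdoor path from Da to Uq is any simple undirected path whose first edge points into Da (i.e. leaves Da via a parent).
Parents of Da: {Fb}.
Enumerating:
  P1: Da <- Fb -> Fd <- Un -> Uq
  P2: Da <- Fb -> Uq
That exhausts the simple backdoor paths. Count: 2.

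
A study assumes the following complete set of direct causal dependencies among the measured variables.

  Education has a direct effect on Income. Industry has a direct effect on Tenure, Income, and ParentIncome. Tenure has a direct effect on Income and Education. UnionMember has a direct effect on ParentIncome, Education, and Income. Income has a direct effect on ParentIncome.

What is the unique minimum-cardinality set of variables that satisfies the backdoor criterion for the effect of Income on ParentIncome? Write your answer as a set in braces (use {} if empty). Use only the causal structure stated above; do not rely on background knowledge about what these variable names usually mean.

{Industry, UnionMember}

Variables eligible for adjustment (non-descendants of Income, excluding Income and ParentIncome): {Education, Industry, Tenure, UnionMember}.
Backdoor paths from Income to ParentIncome:
  P1: Income <- Industry -> Tenure -> Education <- UnionMember -> ParentIncome
  P2: Income <- Industry -> ParentIncome
  P3: Income <- Tenure <- Industry -> ParentIncome
  P4: Income <- Tenure -> Education <- UnionMember -> ParentIncome
  P5: Income <- UnionMember -> Education <- Tenure <- Industry -> ParentIncome
  P6: Income <- UnionMember -> ParentIncome
  P7: Income <- Education <- Tenure <- Industry -> ParentIncome
  P8: Income <- Education <- UnionMember -> ParentIncome
The empty set is not sufficient: P2 (Income <- Industry -> ParentIncome) has no collider blocking it and no conditioned non-collider, so it is open.
Try {Industry, UnionMember}:
  P1: blocked at fork node Industry ∈ conditioning set.
  P2: blocked at fork node Industry ∈ conditioning set.
  P3: blocked at fork node Industry ∈ conditioning set.
  P4: blocked at collider Education (neither it nor any descendant is in the conditioning set).
  P5: blocked at fork node UnionMember ∈ conditioning set.
  P6: blocked at fork node UnionMember ∈ conditioning set.
  P7: blocked at fork node Industry ∈ conditioning set.
  P8: blocked at fork node UnionMember ∈ conditioning set.
{Industry, UnionMember} contains no descendant of Income and blocks every backdoor path.
Every element of {Industry, UnionMember} is needed (dropping Industry leaves P2 open; dropping UnionMember leaves P6 open), so no proper subset is valid.
Among all size-2 subsets of the eligible variables, only {Industry, UnionMember} blocks every backdoor path, so it is the unique smallest valid adjustment set.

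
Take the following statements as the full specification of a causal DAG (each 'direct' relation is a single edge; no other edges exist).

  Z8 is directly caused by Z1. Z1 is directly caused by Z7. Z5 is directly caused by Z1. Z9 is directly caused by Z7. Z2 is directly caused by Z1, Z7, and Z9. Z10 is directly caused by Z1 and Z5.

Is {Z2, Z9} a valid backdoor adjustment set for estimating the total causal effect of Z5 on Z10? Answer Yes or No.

No

Backdoor paths from Z5 to Z10 (paths whose first edge points into Z5):
  P1: Z5 <- Z1 -> Z10
Condition 1 (no descendant of Z5 in the set): holds — descendants of Z5 are {Z10}; none are in {Z2, Z9}.
Condition 2 (every backdoor path blocked by {Z2, Z9}):
  P1: open — no interior node is in the conditioning set.
{Z2, Z9} does not satisfy the backdoor criterion.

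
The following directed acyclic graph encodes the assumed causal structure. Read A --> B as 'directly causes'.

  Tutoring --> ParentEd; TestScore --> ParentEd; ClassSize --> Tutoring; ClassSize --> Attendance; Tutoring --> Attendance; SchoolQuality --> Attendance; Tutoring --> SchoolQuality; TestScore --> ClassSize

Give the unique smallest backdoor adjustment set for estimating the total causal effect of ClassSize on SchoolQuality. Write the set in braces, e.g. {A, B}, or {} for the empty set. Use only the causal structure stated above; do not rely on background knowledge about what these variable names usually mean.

Variables eligible for adjustment (non-descendants of ClassSize, excluding ClassSize and SchoolQuality): {TestScore}.
Backdoor paths from ClassSize to SchoolQuality:
  P1: ClassSize <- TestScore -> ParentEd <- Tutoring -> SchoolQuality
  P2: ClassSize <- TestScore -> ParentEd <- Tutoring -> Attendance <- SchoolQuality
Each backdoor path contains an unconditioned collider, so every path is already blocked with the empty conditioning set:
  P1: blocked at collider ParentEd (neither it nor any descendant is in the conditioning set).
  P2: blocked at collider ParentEd (neither it nor any descendant is in the conditioning set).
The empty set is therefore the unique smallest valid set.

{}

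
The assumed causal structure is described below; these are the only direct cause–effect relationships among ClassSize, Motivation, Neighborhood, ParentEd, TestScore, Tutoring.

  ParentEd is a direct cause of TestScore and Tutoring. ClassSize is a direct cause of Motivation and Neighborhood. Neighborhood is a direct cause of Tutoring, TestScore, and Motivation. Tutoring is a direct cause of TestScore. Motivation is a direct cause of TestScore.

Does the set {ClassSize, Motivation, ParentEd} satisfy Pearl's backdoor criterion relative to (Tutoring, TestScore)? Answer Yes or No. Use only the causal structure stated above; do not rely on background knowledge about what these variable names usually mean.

Backdoor paths from Tutoring to TestScore (paths whose first edge points into Tutoring):
  P1: Tutoring <- ParentEd -> TestScore
  P2: Tutoring <- Neighborhood <- ClassSize -> Motivation -> TestScore
  P3: Tutoring <- Neighborhood -> Motivation -> TestScore
  P4: Tutoring <- Neighborhood -> TestScore
Condition 1 (no descendant of Tutoring in the set): holds — descendants of Tutoring are {TestScore}; none are in {ClassSize, Motivation, ParentEd}.
Condition 2 (every backdoor path blocked by {ClassSize, Motivation, ParentEd}):
  P1: blocked at fork node ParentEd ∈ conditioning set.
  P2: blocked at fork node ClassSize ∈ conditioning set.
  P3: blocked at chain node Motivation ∈ conditioning set.
  P4: open — no interior node is in the conditioning set.
{ClassSize, Motivation, ParentEd} does not satisfy the backdoor criterion.

No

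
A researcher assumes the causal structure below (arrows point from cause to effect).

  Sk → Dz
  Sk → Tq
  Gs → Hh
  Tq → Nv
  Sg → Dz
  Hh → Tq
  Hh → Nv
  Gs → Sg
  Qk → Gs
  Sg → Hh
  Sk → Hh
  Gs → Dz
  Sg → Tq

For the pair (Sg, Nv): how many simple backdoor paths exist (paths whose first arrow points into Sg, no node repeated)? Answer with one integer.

A backdoor path from Sg to Nv is any simple undirected path whose first edge points into Sg (i.e. leaves Sg via a parent).
Parents of Sg: {Gs}.
Enumerating:
  P1: Sg <- Gs -> Hh <- Sk -> Tq -> Nv
  P2: Sg <- Gs -> Hh -> Tq -> Nv
  P3: Sg <- Gs -> Hh -> Nv
  P4: Sg <- Gs -> Dz <- Sk -> Hh -> Tq -> Nv
  P5: Sg <- Gs -> Dz <- Sk -> Hh -> Nv
  P6: Sg <- Gs -> Dz <- Sk -> Tq <- Hh -> Nv
  P7: Sg <- Gs -> Dz <- Sk -> Tq -> Nv
That exhausts the simple backdoor paths. Count: 7.

7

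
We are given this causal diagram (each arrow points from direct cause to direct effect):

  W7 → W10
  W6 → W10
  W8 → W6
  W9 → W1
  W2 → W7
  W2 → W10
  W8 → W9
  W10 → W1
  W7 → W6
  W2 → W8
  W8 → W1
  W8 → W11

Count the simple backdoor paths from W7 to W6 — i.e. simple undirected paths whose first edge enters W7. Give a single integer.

6

A backdoor path from W7 to W6 is any simple undirected path whose first edge points into W7 (i.e. leaves W7 via a parent).
Parents of W7: {W2}.
Enumerating:
  P1: W7 <- W2 -> W8 -> W6
  P2: W7 <- W2 -> W8 -> W9 -> W1 <- W10 <- W6
  P3: W7 <- W2 -> W8 -> W1 <- W10 <- W6
  P4: W7 <- W2 -> W10 <- W6
  P5: W7 <- W2 -> W10 -> W1 <- W8 -> W6
  P6: W7 <- W2 -> W10 -> W1 <- W9 <- W8 -> W6
That exhausts the simple backdoor paths. Count: 6.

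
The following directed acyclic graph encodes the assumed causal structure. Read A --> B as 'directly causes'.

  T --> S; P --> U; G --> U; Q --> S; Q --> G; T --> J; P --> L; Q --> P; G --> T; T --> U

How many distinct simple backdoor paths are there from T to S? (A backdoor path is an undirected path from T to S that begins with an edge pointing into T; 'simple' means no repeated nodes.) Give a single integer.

2

A backdoor path from T to S is any simple undirected path whose first edge points into T (i.e. leaves T via a parent).
Parents of T: {G}.
Enumerating:
  P1: T <- G <- Q -> S
  P2: T <- G -> U <- P <- Q -> S
That exhausts the simple backdoor paths. Count: 2.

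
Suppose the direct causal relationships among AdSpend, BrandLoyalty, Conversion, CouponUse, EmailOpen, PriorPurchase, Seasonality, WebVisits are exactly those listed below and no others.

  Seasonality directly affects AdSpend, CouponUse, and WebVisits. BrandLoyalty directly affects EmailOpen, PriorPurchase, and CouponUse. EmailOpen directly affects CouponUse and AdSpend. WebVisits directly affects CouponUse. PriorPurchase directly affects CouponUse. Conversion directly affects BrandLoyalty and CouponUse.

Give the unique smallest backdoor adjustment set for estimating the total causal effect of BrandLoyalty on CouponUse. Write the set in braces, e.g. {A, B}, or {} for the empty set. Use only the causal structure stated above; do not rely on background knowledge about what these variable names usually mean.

Variables eligible for adjustment (non-descendants of BrandLoyalty, excluding BrandLoyalty and CouponUse): {Conversion, Seasonality, WebVisits}.
Backdoor paths from BrandLoyalty to CouponUse:
  P1: BrandLoyalty <- Conversion -> CouponUse
The empty set is not sufficient: P1 (BrandLoyalty <- Conversion -> CouponUse) has no collider blocking it and no conditioned non-collider, so it is open.
Try {Conversion}:
  P1: blocked at fork node Conversion ∈ conditioning set.
{Conversion} contains no descendant of BrandLoyalty and blocks every backdoor path.
No other singleton works — e.g. {Seasonality} leaves P1 open — so {Conversion} is the unique smallest valid adjustment set.

{Conversion}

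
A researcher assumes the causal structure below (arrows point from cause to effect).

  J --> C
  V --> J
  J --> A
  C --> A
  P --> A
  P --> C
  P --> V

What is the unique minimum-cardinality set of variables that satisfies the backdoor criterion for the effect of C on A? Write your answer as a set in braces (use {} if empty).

{J, P}

Variables eligible for adjustment (non-descendants of C, excluding C and A): {J, P, V}.
Backdoor paths from C to A:
  P1: C <- P -> V -> J -> A
  P2: C <- P -> A
  P3: C <- J <- V <- P -> A
  P4: C <- J -> A
The empty set is not sufficient: P1 (C <- P -> V -> J -> A) has no collider blocking it and no conditioned non-collider, so it is open.
Try {J, P}:
  P1: blocked at fork node P ∈ conditioning set.
  P2: blocked at fork node P ∈ conditioning set.
  P3: blocked at chain node J ∈ conditioning set.
  P4: blocked at fork node J ∈ conditioning set.
{J, P} contains no descendant of C and blocks every backdoor path.
Every element of {J, P} is needed (dropping J leaves P4 open; dropping P leaves P2 open), so no proper subset is valid.
Among all size-2 subsets of the eligible variables, only {J, P} blocks every backdoor path, so it is the unique smallest valid adjustment set.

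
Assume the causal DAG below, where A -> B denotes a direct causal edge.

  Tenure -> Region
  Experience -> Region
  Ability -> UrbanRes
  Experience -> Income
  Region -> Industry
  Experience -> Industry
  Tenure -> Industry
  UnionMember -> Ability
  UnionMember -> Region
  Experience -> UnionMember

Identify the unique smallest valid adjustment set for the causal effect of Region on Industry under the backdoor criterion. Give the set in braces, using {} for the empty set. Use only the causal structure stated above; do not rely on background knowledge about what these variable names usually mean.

{Experience, Tenure}

Variables eligible for adjustment (non-descendants of Region, excluding Region and Industry): {Ability, Experience, Income, Tenure, UnionMember, UrbanRes}.
Backdoor paths from Region to Industry:
  P1: Region <- Experience -> Industry
  P2: Region <- Tenure -> Industry
  P3: Region <- UnionMember <- Experience -> Industry
The empty set is not sufficient: P1 (Region <- Experience -> Industry) has no collider blocking it and no conditioned non-collider, so it is open.
Try {Experience, Tenure}:
  P1: blocked at fork node Experience ∈ conditioning set.
  P2: blocked at fork node Tenure ∈ conditioning set.
  P3: blocked at fork node Experience ∈ conditioning set.
{Experience, Tenure} contains no descendant of Region and blocks every backdoor path.
Every element of {Experience, Tenure} is needed (dropping Experience leaves P1 open; dropping Tenure leaves P2 open), so no proper subset is valid.
Among all size-2 subsets of the eligible variables, only {Experience, Tenure} blocks every backdoor path, so it is the unique smallest valid adjustment set.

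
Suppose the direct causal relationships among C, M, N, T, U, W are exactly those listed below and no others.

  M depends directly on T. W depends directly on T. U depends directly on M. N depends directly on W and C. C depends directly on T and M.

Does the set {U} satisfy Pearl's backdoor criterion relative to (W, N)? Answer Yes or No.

No

Backdoor paths from W to N (paths whose first edge points into W):
  P1: W <- T -> M -> C -> N
  P2: W <- T -> C -> N
Condition 1 (no descendant of W in the set): holds — descendants of W are {N}; none are in {U}.
Condition 2 (every backdoor path blocked by {U}):
  P1: open — no interior node is in the conditioning set.
  P2: open — no interior node is in the conditioning set.
{U} does not satisfy the backdoor criterion.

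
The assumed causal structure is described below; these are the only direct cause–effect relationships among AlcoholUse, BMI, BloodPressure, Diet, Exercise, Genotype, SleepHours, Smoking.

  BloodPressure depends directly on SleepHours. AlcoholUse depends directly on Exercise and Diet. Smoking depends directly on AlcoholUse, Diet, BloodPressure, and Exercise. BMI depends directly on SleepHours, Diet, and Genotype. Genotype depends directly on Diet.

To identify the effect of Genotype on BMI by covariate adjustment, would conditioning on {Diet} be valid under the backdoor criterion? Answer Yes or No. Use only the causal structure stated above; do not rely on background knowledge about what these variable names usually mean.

Backdoor paths from Genotype to BMI (paths whose first edge points into Genotype):
  P1: Genotype <- Diet -> AlcoholUse <- Exercise -> Smoking <- BloodPressure <- SleepHours -> BMI
  P2: Genotype <- Diet -> AlcoholUse -> Smoking <- BloodPressure <- SleepHours -> BMI
  P3: Genotype <- Diet -> BMI
  P4: Genotype <- Diet -> Smoking <- BloodPressure <- SleepHours -> BMI
Condition 1 (no descendant of Genotype in the set): holds — descendants of Genotype are {BMI}; none are in {Diet}.
Condition 2 (every backdoor path blocked by {Diet}):
  P1: blocked at fork node Diet ∈ conditioning set.
  P2: blocked at fork node Diet ∈ conditioning set.
  P3: blocked at fork node Diet ∈ conditioning set.
  P4: blocked at fork node Diet ∈ conditioning set.
{Diet} satisfies the backdoor criterion.

Yes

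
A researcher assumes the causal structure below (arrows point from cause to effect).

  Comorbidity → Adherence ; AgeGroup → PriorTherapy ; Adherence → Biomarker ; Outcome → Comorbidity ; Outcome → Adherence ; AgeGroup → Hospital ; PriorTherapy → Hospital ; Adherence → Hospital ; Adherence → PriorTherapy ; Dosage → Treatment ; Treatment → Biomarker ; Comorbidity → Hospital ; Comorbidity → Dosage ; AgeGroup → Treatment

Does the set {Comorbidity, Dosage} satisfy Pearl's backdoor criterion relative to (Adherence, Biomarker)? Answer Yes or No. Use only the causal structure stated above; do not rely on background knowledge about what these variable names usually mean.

Yes

Backdoor paths from Adherence to Biomarker (paths whose first edge points into Adherence):
  P1: Adherence <- Outcome -> Comorbidity -> Dosage -> Treatment -> Biomarker
  P2: Adherence <- Outcome -> Comorbidity -> Hospital <- AgeGroup -> Treatment -> Biomarker
  P3: Adherence <- Outcome -> Comorbidity -> Hospital <- PriorTherapy <- AgeGroup -> Treatment -> Biomarker
  P4: Adherence <- Comorbidity -> Dosage -> Treatment -> Biomarker
  P5: Adherence <- Comorbidity -> Hospital <- AgeGroup -> Treatment -> Biomarker
  P6: Adherence <- Comorbidity -> Hospital <- PriorTherapy <- AgeGroup -> Treatment -> Biomarker
Condition 1 (no descendant of Adherence in the set): holds — descendants of Adherence are {Biomarker, Hospital, PriorTherapy}; none are in {Comorbidity, Dosage}.
Condition 2 (every backdoor path blocked by {Comorbidity, Dosage}):
  P1: blocked at chain node Comorbidity ∈ conditioning set.
  P2: blocked at chain node Comorbidity ∈ conditioning set.
  P3: blocked at chain node Comorbidity ∈ conditioning set.
  P4: blocked at fork node Comorbidity ∈ conditioning set.
  P5: blocked at fork node Comorbidity ∈ conditioning set.
  P6: blocked at fork node Comorbidity ∈ conditioning set.
{Comorbidity, Dosage} satisfies the backdoor criterion.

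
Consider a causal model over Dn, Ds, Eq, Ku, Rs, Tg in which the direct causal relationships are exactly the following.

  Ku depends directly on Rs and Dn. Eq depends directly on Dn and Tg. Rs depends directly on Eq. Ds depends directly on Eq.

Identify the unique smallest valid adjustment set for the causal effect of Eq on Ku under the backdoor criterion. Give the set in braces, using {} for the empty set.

{Dn}

Variables eligible for adjustment (non-descendants of Eq, excluding Eq and Ku): {Dn, Tg}.
Backdoor paths from Eq to Ku:
  P1: Eq <- Dn -> Ku
The empty set is not sufficient: P1 (Eq <- Dn -> Ku) has no collider blocking it and no conditioned non-collider, so it is open.
Try {Dn}:
  P1: blocked at fork node Dn ∈ conditioning set.
{Dn} contains no descendant of Eq and blocks every backdoor path.
No other singleton works — e.g. {Tg} leaves P1 open — so {Dn} is the unique smallest valid adjustment set.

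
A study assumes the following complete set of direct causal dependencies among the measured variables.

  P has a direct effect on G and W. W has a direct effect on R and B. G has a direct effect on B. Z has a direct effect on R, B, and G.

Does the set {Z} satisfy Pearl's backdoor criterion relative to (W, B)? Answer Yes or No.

Backdoor paths from W to B (paths whose first edge points into W):
  P1: W <- P -> G <- Z -> B
  P2: W <- P -> G -> B
Condition 1 (no descendant of W in the set): holds — descendants of W are {B, R}; none are in {Z}.
Condition 2 (every backdoor path blocked by {Z}):
  P1: blocked at collider G (neither it nor any descendant is in the conditioning set).
  P2: open — no interior node is in the conditioning set.
{Z} does not satisfy the backdoor criterion.

No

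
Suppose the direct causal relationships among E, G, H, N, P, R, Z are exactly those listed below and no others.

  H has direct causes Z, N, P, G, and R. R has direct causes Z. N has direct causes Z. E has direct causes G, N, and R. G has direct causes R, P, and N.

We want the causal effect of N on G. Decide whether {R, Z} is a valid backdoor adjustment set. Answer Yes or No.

Backdoor paths from N to G (paths whose first edge points into N):
  P1: N <- Z -> R -> G
  P2: N <- Z -> R -> E <- G
  P3: N <- Z -> R -> H <- P -> G
  P4: N <- Z -> R -> H <- G
  P5: N <- Z -> H <- P -> G
  P6: N <- Z -> H <- R -> G
  P7: N <- Z -> H <- R -> E <- G
  P8: N <- Z -> H <- G
Condition 1 (no descendant of N in the set): holds — descendants of N are {E, G, H}; none are in {R, Z}.
Condition 2 (every backdoor path blocked by {R, Z}):
  P1: blocked at fork node Z ∈ conditioning set.
  P2: blocked at fork node Z ∈ conditioning set.
  P3: blocked at fork node Z ∈ conditioning set.
  P4: blocked at fork node Z ∈ conditioning set.
  P5: blocked at fork node Z ∈ conditioning set.
  P6: blocked at fork node Z ∈ conditioning set.
  P7: blocked at fork node Z ∈ conditioning set.
  P8: blocked at fork node Z ∈ conditioning set.
{R, Z} satisfies the backdoor criterion.

Yes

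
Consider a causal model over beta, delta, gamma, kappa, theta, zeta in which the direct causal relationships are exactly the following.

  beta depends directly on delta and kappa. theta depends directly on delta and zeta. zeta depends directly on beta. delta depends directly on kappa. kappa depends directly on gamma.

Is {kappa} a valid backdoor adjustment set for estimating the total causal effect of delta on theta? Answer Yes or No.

Yes

Backdoor paths from delta to theta (paths whose first edge points into delta):
  P1: delta <- kappa -> beta -> zeta -> theta
Condition 1 (no descendant of delta in the set): holds — descendants of delta are {beta, theta, zeta}; none are in {kappa}.
Condition 2 (every backdoor path blocked by {kappa}):
  P1: blocked at fork node kappa ∈ conditioning set.
{kappa} satisfies the backdoor criterion.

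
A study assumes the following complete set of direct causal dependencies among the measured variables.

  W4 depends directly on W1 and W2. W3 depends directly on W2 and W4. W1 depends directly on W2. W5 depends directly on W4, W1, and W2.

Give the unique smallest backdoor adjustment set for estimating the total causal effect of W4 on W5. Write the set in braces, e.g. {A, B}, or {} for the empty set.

{W1, W2}

Variables eligible for adjustment (non-descendants of W4, excluding W4 and W5): {W1, W2}.
Backdoor paths from W4 to W5:
  P1: W4 <- W2 -> W1 -> W5
  P2: W4 <- W2 -> W5
  P3: W4 <- W1 <- W2 -> W5
  P4: W4 <- W1 -> W5
The empty set is not sufficient: P1 (W4 <- W2 -> W1 -> W5) has no collider blocking it and no conditioned non-collider, so it is open.
Try {W1, W2}:
  P1: blocked at fork node W2 ∈ conditioning set.
  P2: blocked at fork node W2 ∈ conditioning set.
  P3: blocked at chain node W1 ∈ conditioning set.
  P4: blocked at fork node W1 ∈ conditioning set.
{W1, W2} contains no descendant of W4 and blocks every backdoor path.
Every element of {W1, W2} is needed (dropping W1 leaves P4 open; dropping W2 leaves P2 open), so no proper subset is valid.
Among all size-2 subsets of the eligible variables, only {W1, W2} blocks every backdoor path, so it is the unique smallest valid adjustment set.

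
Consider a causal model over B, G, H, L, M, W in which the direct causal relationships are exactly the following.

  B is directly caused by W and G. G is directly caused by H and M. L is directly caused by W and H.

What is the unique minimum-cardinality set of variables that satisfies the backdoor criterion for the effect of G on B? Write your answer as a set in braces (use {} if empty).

{}

Variables eligible for adjustment (non-descendants of G, excluding G and B): {H, L, M, W}.
Backdoor paths from G to B:
  P1: G <- H -> L <- W -> B
Each backdoor path contains an unconditioned collider, so every path is already blocked with the empty conditioning set:
  P1: blocked at collider L (neither it nor any descendant is in the conditioning set).
The empty set is therefore the unique smallest valid set.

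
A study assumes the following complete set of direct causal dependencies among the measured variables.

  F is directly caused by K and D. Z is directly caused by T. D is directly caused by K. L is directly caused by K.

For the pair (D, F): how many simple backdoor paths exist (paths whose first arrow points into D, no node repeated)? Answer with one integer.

A backdoor path from D to F is any simple undirected path whose first edge points into D (i.e. leaves D via a parent).
Parents of D: {K}.
Enumerating:
  P1: D <- K -> F
That exhausts the simple backdoor paths. Count: 1.

1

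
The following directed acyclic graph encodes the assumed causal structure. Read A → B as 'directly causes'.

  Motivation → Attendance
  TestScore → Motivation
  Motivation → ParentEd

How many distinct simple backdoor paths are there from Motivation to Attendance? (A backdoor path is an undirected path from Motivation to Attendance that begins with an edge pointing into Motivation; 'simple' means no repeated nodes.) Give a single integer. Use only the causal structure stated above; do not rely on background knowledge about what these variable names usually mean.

0

A backdoor path from Motivation to Attendance is any simple undirected path whose first edge points into Motivation (i.e. leaves Motivation via a parent).
Parents of Motivation: {TestScore}.
No simple path from any parent of Motivation reaches Attendance without revisiting Motivation, so there are no backdoor paths.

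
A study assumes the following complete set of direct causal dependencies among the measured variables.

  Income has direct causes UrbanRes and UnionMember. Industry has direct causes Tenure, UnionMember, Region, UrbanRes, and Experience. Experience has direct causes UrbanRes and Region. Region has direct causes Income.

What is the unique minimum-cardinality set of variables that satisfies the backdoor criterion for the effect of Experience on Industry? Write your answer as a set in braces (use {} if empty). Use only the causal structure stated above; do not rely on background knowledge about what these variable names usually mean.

{Region, UrbanRes}

Variables eligible for adjustment (non-descendants of Experience, excluding Experience and Industry): {Income, Region, Tenure, UnionMember, UrbanRes}.
Backdoor paths from Experience to Industry:
  P1: Experience <- UrbanRes -> Income <- UnionMember -> Industry
  P2: Experience <- UrbanRes -> Income -> Region -> Industry
  P3: Experience <- UrbanRes -> Industry
  P4: Experience <- Region <- Income <- UnionMember -> Industry
  P5: Experience <- Region <- Income <- UrbanRes -> Industry
  P6: Experience <- Region -> Industry
The empty set is not sufficient: P2 (Experience <- UrbanRes -> Income -> Region -> Industry) has no collider blocking it and no conditioned non-collider, so it is open.
Try {Region, UrbanRes}:
  P1: blocked at fork node UrbanRes ∈ conditioning set.
  P2: blocked at fork node UrbanRes ∈ conditioning set.
  P3: blocked at fork node UrbanRes ∈ conditioning set.
  P4: blocked at chain node Region ∈ conditioning set.
  P5: blocked at chain node Region ∈ conditioning set.
  P6: blocked at fork node Region ∈ conditioning set.
{Region, UrbanRes} contains no descendant of Experience and blocks every backdoor path.
Every element of {Region, UrbanRes} is needed (dropping Region leaves P4 open; dropping UrbanRes leaves P1 open), so no proper subset is valid.
Among all size-2 subsets of the eligible variables, only {Region, UrbanRes} blocks every backdoor path, so it is the unique smallest valid adjustment set.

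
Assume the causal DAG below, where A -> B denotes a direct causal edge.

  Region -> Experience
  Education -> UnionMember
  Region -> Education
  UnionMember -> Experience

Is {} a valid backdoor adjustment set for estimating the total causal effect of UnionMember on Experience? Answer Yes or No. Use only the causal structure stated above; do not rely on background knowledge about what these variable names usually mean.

Backdoor paths from UnionMember to Experience (paths whose first edge points into UnionMember):
  P1: UnionMember <- Education <- Region -> Experience
Condition 1 (no descendant of UnionMember in the set): holds — descendants of UnionMember are {Experience}; none are in {}.
Condition 2 (every backdoor path blocked by {}):
  P1: open — no interior node is in the conditioning set.
{} does not satisfy the backdoor criterion.

No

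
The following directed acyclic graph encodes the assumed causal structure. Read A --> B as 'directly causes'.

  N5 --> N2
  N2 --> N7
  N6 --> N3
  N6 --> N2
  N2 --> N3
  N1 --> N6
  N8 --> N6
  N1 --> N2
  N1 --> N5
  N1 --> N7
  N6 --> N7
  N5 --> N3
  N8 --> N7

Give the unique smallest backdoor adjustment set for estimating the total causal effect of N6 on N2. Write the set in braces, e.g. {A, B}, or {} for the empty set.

Variables eligible for adjustment (non-descendants of N6, excluding N6 and N2): {N1, N5, N8}.
Backdoor paths from N6 to N2:
  P1: N6 <- N1 -> N5 -> N2
  P2: N6 <- N1 -> N5 -> N3 <- N2
  P3: N6 <- N1 -> N2
  P4: N6 <- N1 -> N7 <- N2
  P5: N6 <- N8 -> N7 <- N1 -> N5 -> N2
  P6: N6 <- N8 -> N7 <- N1 -> N5 -> N3 <- N2
  P7: N6 <- N8 -> N7 <- N1 -> N2
  P8: N6 <- N8 -> N7 <- N2
The empty set is not sufficient: P1 (N6 <- N1 -> N5 -> N2) has no collider blocking it and no conditioned non-collider, so it is open.
Try {N1}:
  P1: blocked at fork node N1 ∈ conditioning set.
  P2: blocked at fork node N1 ∈ conditioning set.
  P3: blocked at fork node N1 ∈ conditioning set.
  P4: blocked at fork node N1 ∈ conditioning set.
  P5: blocked at collider N7 (neither it nor any descendant is in the conditioning set).
  P6: blocked at collider N7 (neither it nor any descendant is in the conditioning set).
  P7: blocked at collider N7 (neither it nor any descendant is in the conditioning set).
  P8: blocked at collider N7 (neither it nor any descendant is in the conditioning set).
{N1} contains no descendant of N6 and blocks every backdoor path.
No other singleton works — e.g. {N8} leaves P1 open — so {N1} is the unique smallest valid adjustment set.

{N1}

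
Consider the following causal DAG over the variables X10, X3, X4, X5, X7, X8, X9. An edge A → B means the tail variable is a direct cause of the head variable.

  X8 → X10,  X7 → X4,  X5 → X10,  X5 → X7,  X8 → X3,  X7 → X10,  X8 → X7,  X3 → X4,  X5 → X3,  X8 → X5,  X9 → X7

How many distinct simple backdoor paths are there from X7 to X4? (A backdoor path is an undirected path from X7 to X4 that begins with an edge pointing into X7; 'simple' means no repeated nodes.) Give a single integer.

A backdoor path from X7 to X4 is any simple undirected path whose first edge points into X7 (i.e. leaves X7 via a parent).
Parents of X7: {X5, X8, X9}.
Enumerating:
  P1: X7 <- X8 -> X5 -> X3 -> X4
  P2: X7 <- X8 -> X3 -> X4
  P3: X7 <- X8 -> X10 <- X5 -> X3 -> X4
  P4: X7 <- X5 <- X8 -> X3 -> X4
  P5: X7 <- X5 -> X3 -> X4
  P6: X7 <- X5 -> X10 <- X8 -> X3 -> X4
That exhausts the simple backdoor paths. Count: 6.

6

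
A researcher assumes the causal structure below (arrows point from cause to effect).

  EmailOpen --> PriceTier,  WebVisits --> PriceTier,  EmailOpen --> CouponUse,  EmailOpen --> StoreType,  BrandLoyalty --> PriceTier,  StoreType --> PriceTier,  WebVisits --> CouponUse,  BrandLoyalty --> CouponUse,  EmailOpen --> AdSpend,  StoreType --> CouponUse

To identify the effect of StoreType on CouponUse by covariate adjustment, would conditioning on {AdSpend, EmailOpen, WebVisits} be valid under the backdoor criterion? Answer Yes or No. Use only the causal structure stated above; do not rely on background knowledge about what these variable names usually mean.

Backdoor paths from StoreType to CouponUse (paths whose first edge points into StoreType):
  P1: StoreType <- EmailOpen -> CouponUse
  P2: StoreType <- EmailOpen -> PriceTier <- BrandLoyalty -> CouponUse
  P3: StoreType <- EmailOpen -> PriceTier <- WebVisits -> CouponUse
Condition 1 (no descendant of StoreType in the set): holds — descendants of StoreType are {CouponUse, PriceTier}; none are in {AdSpend, EmailOpen, WebVisits}.
Condition 2 (every backdoor path blocked by {AdSpend, EmailOpen, WebVisits}):
  P1: blocked at fork node EmailOpen ∈ conditioning set.
  P2: blocked at fork node EmailOpen ∈ conditioning set.
  P3: blocked at fork node EmailOpen ∈ conditioning set.
{AdSpend, EmailOpen, WebVisits} satisfies the backdoor criterion.

Yes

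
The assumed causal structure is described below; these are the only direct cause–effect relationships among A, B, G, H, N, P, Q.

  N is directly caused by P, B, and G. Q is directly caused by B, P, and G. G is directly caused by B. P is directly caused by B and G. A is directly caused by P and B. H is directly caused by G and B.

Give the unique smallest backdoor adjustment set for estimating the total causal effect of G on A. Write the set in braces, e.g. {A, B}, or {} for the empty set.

{B}

Variables eligible for adjustment (non-descendants of G, excluding G and A): {B}.
Backdoor paths from G to A:
  P1: G <- B -> P -> A
  P2: G <- B -> Q <- P -> A
  P3: G <- B -> A
  P4: G <- B -> N <- P -> A
The empty set is not sufficient: P1 (G <- B -> P -> A) has no collider blocking it and no conditioned non-collider, so it is open.
Try {B}:
  P1: blocked at fork node B ∈ conditioning set.
  P2: blocked at fork node B ∈ conditioning set.
  P3: blocked at fork node B ∈ conditioning set.
  P4: blocked at fork node B ∈ conditioning set.
{B} contains no descendant of G and blocks every backdoor path.
{B} is the unique smallest valid adjustment set.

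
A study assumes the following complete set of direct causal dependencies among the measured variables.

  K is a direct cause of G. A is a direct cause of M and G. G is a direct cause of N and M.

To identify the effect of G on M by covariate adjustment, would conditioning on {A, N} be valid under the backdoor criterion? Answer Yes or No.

No

Backdoor paths from G to M (paths whose first edge points into G):
  P1: G <- A -> M
Condition 1 (no descendant of G in the set): FAILS — N is a descendant of G.
Condition 2 (every backdoor path blocked by {A, N}):
  P1: blocked at fork node A ∈ conditioning set.
{A, N} does not satisfy the backdoor criterion.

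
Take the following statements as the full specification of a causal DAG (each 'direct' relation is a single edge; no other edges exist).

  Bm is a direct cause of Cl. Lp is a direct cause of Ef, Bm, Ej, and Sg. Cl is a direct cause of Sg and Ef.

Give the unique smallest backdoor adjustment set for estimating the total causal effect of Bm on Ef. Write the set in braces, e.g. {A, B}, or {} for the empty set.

Variables eligible for adjustment (non-descendants of Bm, excluding Bm and Ef): {Ej, Lp}.
Backdoor paths from Bm to Ef:
  P1: Bm <- Lp -> Sg <- Cl -> Ef
  P2: Bm <- Lp -> Ef
The empty set is not sufficient: P2 (Bm <- Lp -> Ef) has no collider blocking it and no conditioned non-collider, so it is open.
Try {Lp}:
  P1: blocked at fork node Lp ∈ conditioning set.
  P2: blocked at fork node Lp ∈ conditioning set.
{Lp} contains no descendant of Bm and blocks every backdoor path.
No other singleton works — e.g. {Ej} leaves P2 open — so {Lp} is the unique smallest valid adjustment set.

{Lp}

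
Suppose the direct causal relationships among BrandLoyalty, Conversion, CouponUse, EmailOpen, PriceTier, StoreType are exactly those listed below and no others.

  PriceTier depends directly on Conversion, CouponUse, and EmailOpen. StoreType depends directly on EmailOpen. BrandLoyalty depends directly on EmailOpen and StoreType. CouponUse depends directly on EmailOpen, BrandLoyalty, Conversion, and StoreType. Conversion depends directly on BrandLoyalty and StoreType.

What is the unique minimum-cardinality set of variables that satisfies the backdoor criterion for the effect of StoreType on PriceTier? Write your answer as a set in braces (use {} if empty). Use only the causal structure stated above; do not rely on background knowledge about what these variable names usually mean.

Variables eligible for adjustment (non-descendants of StoreType, excluding StoreType and PriceTier): {EmailOpen}.
Backdoor paths from StoreType to PriceTier:
  P1: StoreType <- EmailOpen -> BrandLoyalty -> Conversion -> CouponUse -> PriceTier
  P2: StoreType <- EmailOpen -> BrandLoyalty -> Conversion -> PriceTier
  P3: StoreType <- EmailOpen -> BrandLoyalty -> CouponUse <- Conversion -> PriceTier
  P4: StoreType <- EmailOpen -> BrandLoyalty -> CouponUse -> PriceTier
  P5: StoreType <- EmailOpen -> CouponUse <- BrandLoyalty -> Conversion -> PriceTier
  P6: StoreType <- EmailOpen -> CouponUse <- Conversion -> PriceTier
  P7: StoreType <- EmailOpen -> CouponUse -> PriceTier
  P8: StoreType <- EmailOpen -> PriceTier
The empty set is not sufficient: P1 (StoreType <- EmailOpen -> BrandLoyalty -> Conversion -> CouponUse -> PriceTier) has no collider blocking it and no conditioned non-collider, so it is open.
Try {EmailOpen}:
  P1: blocked at fork node EmailOpen ∈ conditioning set.
  P2: blocked at fork node EmailOpen ∈ conditioning set.
  P3: blocked at fork node EmailOpen ∈ conditioning set.
  P4: blocked at fork node EmailOpen ∈ conditioning set.
  P5: blocked at fork node EmailOpen ∈ conditioning set.
  P6: blocked at fork node EmailOpen ∈ conditioning set.
  P7: blocked at fork node EmailOpen ∈ conditioning set.
  P8: blocked at fork node EmailOpen ∈ conditioning set.
{EmailOpen} contains no descendant of StoreType and blocks every backdoor path.
{EmailOpen} is the unique smallest valid adjustment set.

{EmailOpen}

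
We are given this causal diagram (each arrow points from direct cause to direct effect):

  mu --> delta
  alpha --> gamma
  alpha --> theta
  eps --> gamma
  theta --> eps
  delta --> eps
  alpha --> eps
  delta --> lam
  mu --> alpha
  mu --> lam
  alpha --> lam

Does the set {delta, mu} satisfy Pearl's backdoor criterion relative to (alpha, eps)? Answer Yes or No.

Backdoor paths from alpha to eps (paths whose first edge points into alpha):
  P1: alpha <- mu -> delta -> eps
  P2: alpha <- mu -> lam <- delta -> eps
Condition 1 (no descendant of alpha in the set): holds — descendants of alpha are {eps, gamma, lam, theta}; none are in {delta, mu}.
Condition 2 (every backdoor path blocked by {delta, mu}):
  P1: blocked at fork node mu ∈ conditioning set.
  P2: blocked at fork node mu ∈ conditioning set.
{delta, mu} satisfies the backdoor criterion.

Yes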